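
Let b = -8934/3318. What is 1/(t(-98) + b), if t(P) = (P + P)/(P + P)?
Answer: -553/936 ≈ -0.59081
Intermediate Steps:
b = -1489/553 (b = -8934*1/3318 = -1489/553 ≈ -2.6926)
t(P) = 1 (t(P) = (2*P)/((2*P)) = (2*P)*(1/(2*P)) = 1)
1/(t(-98) + b) = 1/(1 - 1489/553) = 1/(-936/553) = -553/936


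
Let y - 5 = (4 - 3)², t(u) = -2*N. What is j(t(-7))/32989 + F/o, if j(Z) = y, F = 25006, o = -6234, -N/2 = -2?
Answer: -412442765/102826713 ≈ -4.0110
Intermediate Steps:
N = 4 (N = -2*(-2) = 4)
t(u) = -8 (t(u) = -2*4 = -8)
y = 6 (y = 5 + (4 - 3)² = 5 + 1² = 5 + 1 = 6)
j(Z) = 6
j(t(-7))/32989 + F/o = 6/32989 + 25006/(-6234) = 6*(1/32989) + 25006*(-1/6234) = 6/32989 - 12503/3117 = -412442765/102826713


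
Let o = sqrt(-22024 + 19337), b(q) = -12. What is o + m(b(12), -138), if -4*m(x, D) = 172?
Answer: -43 + I*sqrt(2687) ≈ -43.0 + 51.836*I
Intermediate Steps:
m(x, D) = -43 (m(x, D) = -1/4*172 = -43)
o = I*sqrt(2687) (o = sqrt(-2687) = I*sqrt(2687) ≈ 51.836*I)
o + m(b(12), -138) = I*sqrt(2687) - 43 = -43 + I*sqrt(2687)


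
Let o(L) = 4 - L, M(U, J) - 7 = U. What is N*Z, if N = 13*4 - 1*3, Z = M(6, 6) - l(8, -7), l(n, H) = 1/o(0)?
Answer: 2499/4 ≈ 624.75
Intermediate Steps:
M(U, J) = 7 + U
l(n, H) = ¼ (l(n, H) = 1/(4 - 1*0) = 1/(4 + 0) = 1/4 = ¼)
Z = 51/4 (Z = (7 + 6) - 1*¼ = 13 - ¼ = 51/4 ≈ 12.750)
N = 49 (N = 52 - 3 = 49)
N*Z = 49*(51/4) = 2499/4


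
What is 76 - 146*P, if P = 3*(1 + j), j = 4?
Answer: -2114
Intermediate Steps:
P = 15 (P = 3*(1 + 4) = 3*5 = 15)
76 - 146*P = 76 - 146*15 = 76 - 2190 = -2114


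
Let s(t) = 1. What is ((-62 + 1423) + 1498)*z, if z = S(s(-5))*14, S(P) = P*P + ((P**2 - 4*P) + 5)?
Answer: 120078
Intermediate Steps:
S(P) = 5 - 4*P + 2*P**2 (S(P) = P**2 + (5 + P**2 - 4*P) = 5 - 4*P + 2*P**2)
z = 42 (z = (5 - 4*1 + 2*1**2)*14 = (5 - 4 + 2*1)*14 = (5 - 4 + 2)*14 = 3*14 = 42)
((-62 + 1423) + 1498)*z = ((-62 + 1423) + 1498)*42 = (1361 + 1498)*42 = 2859*42 = 120078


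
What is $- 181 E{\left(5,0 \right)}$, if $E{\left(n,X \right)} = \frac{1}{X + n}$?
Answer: $- \frac{181}{5} \approx -36.2$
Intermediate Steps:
$- 181 E{\left(5,0 \right)} = - \frac{181}{0 + 5} = - \frac{181}{5}$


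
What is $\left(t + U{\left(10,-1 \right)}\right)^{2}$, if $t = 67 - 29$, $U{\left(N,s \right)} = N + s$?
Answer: $2209$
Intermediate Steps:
$t = 38$
$\left(t + U{\left(10,-1 \right)}\right)^{2} = \left(38 + \left(10 - 1\right)\right)^{2} = \left(38 + 9\right)^{2} = 47^{2} = 2209$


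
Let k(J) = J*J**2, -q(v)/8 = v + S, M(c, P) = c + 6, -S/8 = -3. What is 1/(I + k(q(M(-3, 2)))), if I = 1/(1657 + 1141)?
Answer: -2798/28197393407 ≈ -9.9229e-8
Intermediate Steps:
S = 24 (S = -8*(-3) = 24)
M(c, P) = 6 + c
q(v) = -192 - 8*v (q(v) = -8*(v + 24) = -8*(24 + v) = -192 - 8*v)
k(J) = J**3
I = 1/2798 ≈ 0.00035740
1/(I + k(q(M(-3, 2)))) = 1/(1/2798 + (-192 - 8*(6 - 3))**3) = 1/(1/2798 + (-192 - 8*3)**3) = 1/(1/2798 + (-192 - 24)**3) = 1/(1/2798 + (-216)**3) = 1/(1/2798 - 10077696) = 1/(-28197393407/2798) = -2798/28197393407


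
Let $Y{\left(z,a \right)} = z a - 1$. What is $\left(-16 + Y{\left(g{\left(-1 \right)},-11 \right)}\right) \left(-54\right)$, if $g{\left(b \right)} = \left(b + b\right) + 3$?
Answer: $1512$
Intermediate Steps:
$g{\left(b \right)} = 3 + 2 b$ ($g{\left(b \right)} = 2 b + 3 = 3 + 2 b$)
$Y{\left(z,a \right)} = -1 + a z$ ($Y{\left(z,a \right)} = a z - 1 = -1 + a z$)
$\left(-16 + Y{\left(g{\left(-1 \right)},-11 \right)}\right) \left(-54\right) = \left(-16 - \left(1 + 11 \left(3 + 2 \left(-1\right)\right)\right)\right) \left(-54\right) = \left(-16 - \left(1 + 11 \left(3 - 2\right)\right)\right) \left(-54\right) = \left(-16 - 12\right) \left(-54\right) = \left(-28\right) \left(-54\right) = 1512$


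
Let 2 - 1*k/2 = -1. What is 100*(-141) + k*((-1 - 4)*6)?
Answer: -14280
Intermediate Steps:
k = 6 (k = 4 - 2*(-1) = 4 + 2 = 6)
100*(-141) + k*((-1 - 4)*6) = 100*(-141) + 6*((-1 - 4)*6) = -14100 + 6*(-5*6) = -14100 + 6*(-30) = -14100 - 180 = -14280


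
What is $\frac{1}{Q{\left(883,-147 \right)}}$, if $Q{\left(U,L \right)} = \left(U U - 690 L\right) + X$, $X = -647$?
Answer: $\frac{1}{880472} \approx 1.1358 \cdot 10^{-6}$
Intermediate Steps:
$Q{\left(U,L \right)} = -647 + U^{2} - 690 L$ ($Q{\left(U,L \right)} = \left(U U - 690 L\right) - 647 = \left(U^{2} - 690 L\right) - 647 = -647 + U^{2} - 690 L$)
$\frac{1}{Q{\left(883,-147 \right)}} = \frac{1}{-647 + 883^{2} - -101430} = \frac{1}{-647 + 779689 + 101430} = \frac{1}{880472}$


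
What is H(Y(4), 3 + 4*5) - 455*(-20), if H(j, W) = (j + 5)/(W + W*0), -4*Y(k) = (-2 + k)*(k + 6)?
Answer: 9100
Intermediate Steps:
Y(k) = -(-2 + k)*(6 + k)/4 (Y(k) = -(-2 + k)*(k + 6)/4 = -(-2 + k)*(6 + k)/4)
H(j, W) = (5 + j)/W (H(j, W) = (5 + j)/(W + 0) = (5 + j)/W)
H(Y(4), 3 + 4*5) - 455*(-20) = (5 + (3 - 1*4 - ¼*4²))/(3 + 4*5) - 455*(-20) = (5 + (3 - 4 - ¼*16))/(3 + 20) + 9100 = (5 + (3 - 4 - 4))/23 + 9100 = (5 - 5)/23 + 9100 = (1/23)*0 + 9100 = 0 + 9100 = 9100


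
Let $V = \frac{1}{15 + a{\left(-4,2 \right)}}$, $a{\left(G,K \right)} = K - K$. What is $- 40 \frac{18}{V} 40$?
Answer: $-432000$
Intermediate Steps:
$a{\left(G,K \right)} = 0$
$V = \frac{1}{15}$ ($V = \frac{1}{15 + 0} = \frac{1}{15} \approx 0.066667$)
$- 40 \frac{18}{V} 40 = - 40 \cdot 18 \frac{1}{\frac{1}{15}} \cdot 40 = - 40 \cdot 18 \cdot 15 \cdot 40 = \left(-40\right) 270 \cdot 40 = \left(-10800\right) 40 = -432000$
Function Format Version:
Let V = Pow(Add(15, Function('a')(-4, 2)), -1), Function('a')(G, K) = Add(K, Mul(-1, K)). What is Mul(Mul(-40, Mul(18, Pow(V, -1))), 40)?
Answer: -432000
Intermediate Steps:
Function('a')(G, K) = 0
V = Rational(1, 15) (V = Pow(Add(15, 0), -1) = Pow(15, -1) = Rational(1, 15) ≈ 0.066667)
Mul(Mul(-40, Mul(18, Pow(V, -1))), 40) = Mul(Mul(-40, Mul(18, Pow(Rational(1, 15), -1))), 40) = Mul(Mul(-40, Mul(18, 15)), 40) = Mul(Mul(-40, 270), 40) = Mul(-10800, 40) = -432000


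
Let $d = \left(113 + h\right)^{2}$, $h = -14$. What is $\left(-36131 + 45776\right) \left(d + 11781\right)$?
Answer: $208158390$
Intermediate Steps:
$d = 9801$ ($d = \left(113 - 14\right)^{2} = 99^{2} = 9801$)
$\left(-36131 + 45776\right) \left(d + 11781\right) = \left(-36131 + 45776\right) \left(9801 + 11781\right) = 9645 \cdot 21582 = 208158390$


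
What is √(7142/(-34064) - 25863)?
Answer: I*√1875658312246/8516 ≈ 160.82*I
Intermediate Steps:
√(7142/(-34064) - 25863) = √(7142*(-1/34064) - 25863) = √(-3571/17032 - 25863) = √(-440502187/17032) = I*√1875658312246/8516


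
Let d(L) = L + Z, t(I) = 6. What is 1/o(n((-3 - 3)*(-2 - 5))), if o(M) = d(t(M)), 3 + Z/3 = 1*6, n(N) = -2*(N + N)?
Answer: 1/15 ≈ 0.066667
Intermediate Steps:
n(N) = -4*N
Z = 9 (Z = -9 + 3*(1*6) = -9 + 3*6 = -9 + 18 = 9)
d(L) = 9 + L (d(L) = L + 9 = 9 + L)
o(M) = 15 (o(M) = 9 + 6 = 15)
1/o(n((-3 - 3)*(-2 - 5))) = 1/15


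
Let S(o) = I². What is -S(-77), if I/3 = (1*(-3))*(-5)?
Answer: -2025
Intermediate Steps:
I = 45 (I = 3*((1*(-3))*(-5)) = 3*(-3*(-5)) = 3*15 = 45)
S(o) = 2025 (S(o) = 45² = 2025)
-S(-77) = -1*2025 = -2025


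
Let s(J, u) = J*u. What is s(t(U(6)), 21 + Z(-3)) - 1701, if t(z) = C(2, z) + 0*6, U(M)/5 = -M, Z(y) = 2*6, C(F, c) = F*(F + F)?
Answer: -1437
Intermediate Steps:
C(F, c) = 2*F² (C(F, c) = F*(2*F) = 2*F²)
Z(y) = 12
U(M) = -5*M (U(M) = 5*(-M) = -5*M)
t(z) = 8 (t(z) = 2*2² + 0*6 = 2*4 + 0 = 8 + 0 = 8)
s(t(U(6)), 21 + Z(-3)) - 1701 = 8*(21 + 12) - 1701 = 8*33 - 1701 = 264 - 1701 = -1437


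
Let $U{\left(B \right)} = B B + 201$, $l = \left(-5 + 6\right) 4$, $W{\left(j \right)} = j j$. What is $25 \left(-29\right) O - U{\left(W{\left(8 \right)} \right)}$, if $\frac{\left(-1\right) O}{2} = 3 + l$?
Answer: $5853$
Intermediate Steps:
$W{\left(j \right)} = j^{2}$
$l = 4$ ($l = 1 \cdot 4 = 4$)
$U{\left(B \right)} = 201 + B^{2}$ ($U{\left(B \right)} = B^{2} + 201 = 201 + B^{2}$)
$O = -14$ ($O = - 2 \left(3 + 4\right) = \left(-2\right) 7 = -14$)
$25 \left(-29\right) O - U{\left(W{\left(8 \right)} \right)} = 25 \left(-29\right) \left(-14\right) - \left(201 + \left(8^{2}\right)^{2}\right) = \left(-725\right) \left(-14\right) - \left(201 + 64^{2}\right) = 10150 - \left(201 + 4096\right) = 10150 - 4297 = 5853$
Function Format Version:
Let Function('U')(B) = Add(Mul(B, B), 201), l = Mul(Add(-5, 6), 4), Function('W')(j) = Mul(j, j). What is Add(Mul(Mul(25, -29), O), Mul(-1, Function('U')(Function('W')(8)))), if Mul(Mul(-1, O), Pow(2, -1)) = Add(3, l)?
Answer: 5853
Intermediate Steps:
Function('W')(j) = Pow(j, 2)
l = 4 (l = Mul(1, 4) = 4)
Function('U')(B) = Add(201, Pow(B, 2)) (Function('U')(B) = Add(Pow(B, 2), 201) = Add(201, Pow(B, 2)))
O = -14 (O = Mul(-2, Add(3, 4)) = Mul(-2, 7) = -14)
Add(Mul(Mul(25, -29), O), Mul(-1, Function('U')(Function('W')(8)))) = Add(Mul(Mul(25, -29), -14), Mul(-1, Add(201, Pow(Pow(8, 2), 2)))) = Add(Mul(-725, -14), Mul(-1, Add(201, Pow(64, 2)))) = Add(10150, Mul(-1, Add(201, 4096))) = Add(10150, Mul(-1, 4297)) = Add(10150, -4297) = 5853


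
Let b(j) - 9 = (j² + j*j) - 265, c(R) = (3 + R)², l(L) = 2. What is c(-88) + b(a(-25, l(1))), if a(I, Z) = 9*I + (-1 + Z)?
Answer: 107321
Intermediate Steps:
a(I, Z) = -1 + Z + 9*I
b(j) = -256 + 2*j² (b(j) = 9 + ((j² + j*j) - 265) = 9 + ((j² + j²) - 265) = 9 + (2*j² - 265) = 9 + (-265 + 2*j²) = -256 + 2*j²)
c(-88) + b(a(-25, l(1))) = (3 - 88)² + (-256 + 2*(-1 + 2 + 9*(-25))²) = (-85)² + (-256 + 2*(-1 + 2 - 225)²) = 7225 + (-256 + 2*(-224)²) = 7225 + (-256 + 2*50176) = 7225 + (-256 + 100352) = 7225 + 100096 = 107321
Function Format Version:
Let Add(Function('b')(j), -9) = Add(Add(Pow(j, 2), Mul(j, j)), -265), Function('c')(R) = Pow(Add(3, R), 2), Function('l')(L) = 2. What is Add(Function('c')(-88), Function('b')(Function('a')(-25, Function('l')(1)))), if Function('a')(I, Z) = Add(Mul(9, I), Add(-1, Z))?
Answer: 107321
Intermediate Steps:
Function('a')(I, Z) = Add(-1, Z, Mul(9, I))
Function('b')(j) = Add(-256, Mul(2, Pow(j, 2))) (Function('b')(j) = Add(9, Add(Add(Pow(j, 2), Mul(j, j)), -265)) = Add(9, Add(Add(Pow(j, 2), Pow(j, 2)), -265)) = Add(9, Add(Mul(2, Pow(j, 2)), -265)) = Add(9, Add(-265, Mul(2, Pow(j, 2)))) = Add(-256, Mul(2, Pow(j, 2))))
Add(Function('c')(-88), Function('b')(Function('a')(-25, Function('l')(1)))) = Add(Pow(Add(3, -88), 2), Add(-256, Mul(2, Pow(Add(-1, 2, Mul(9, -25)), 2)))) = Add(Pow(-85, 2), Add(-256, Mul(2, Pow(Add(-1, 2, -225), 2)))) = Add(7225, Add(-256, Mul(2, Pow(-224, 2)))) = Add(7225, Add(-256, Mul(2, 50176))) = Add(7225, Add(-256, 100352)) = Add(7225, 100096) = 107321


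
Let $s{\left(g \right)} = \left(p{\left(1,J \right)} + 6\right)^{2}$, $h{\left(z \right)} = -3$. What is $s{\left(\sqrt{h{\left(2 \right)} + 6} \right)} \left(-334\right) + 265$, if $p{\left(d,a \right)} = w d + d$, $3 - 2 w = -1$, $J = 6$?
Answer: $-26789$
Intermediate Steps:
$w = 2$ ($w = \frac{3}{2} - - \frac{1}{2} = \frac{3}{2} + \frac{1}{2} = 2$)
$p{\left(d,a \right)} = 3 d$ ($p{\left(d,a \right)} = 2 d + d = 3 d$)
$s{\left(g \right)} = 81$ ($s{\left(g \right)} = \left(3 \cdot 1 + 6\right)^{2} = \left(3 + 6\right)^{2} = 9^{2} = 81$)
$s{\left(\sqrt{h{\left(2 \right)} + 6} \right)} \left(-334\right) + 265 = 81 \left(-334\right) + 265 = -27054 + 265 = -26789$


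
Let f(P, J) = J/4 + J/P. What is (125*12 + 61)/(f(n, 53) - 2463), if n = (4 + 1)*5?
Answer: -156100/244763 ≈ -0.63776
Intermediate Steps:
n = 25 (n = 5*5 = 25)
f(P, J) = J/4 + J/P (f(P, J) = J*(¼) + J/P = J/4 + J/P)
(125*12 + 61)/(f(n, 53) - 2463) = (125*12 + 61)/(((¼)*53 + 53/25) - 2463) = (1500 + 61)/((53/4 + 53*(1/25)) - 2463) = 1561/((53/4 + 53/25) - 2463) = 1561/(1537/100 - 2463) = 1561/(-244763/100) = 1561*(-100/244763) = -156100/244763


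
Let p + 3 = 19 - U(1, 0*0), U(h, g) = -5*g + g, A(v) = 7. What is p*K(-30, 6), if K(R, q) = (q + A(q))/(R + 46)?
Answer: 13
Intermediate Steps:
U(h, g) = -4*g
p = 16 (p = -3 + (19 - (-4)*0*0) = -3 + (19 - (-4)*0) = -3 + (19 - 1*0) = -3 + (19 + 0) = -3 + 19 = 16)
K(R, q) = (7 + q)/(46 + R) (K(R, q) = (q + 7)/(R + 46) = (7 + q)/(46 + R))
p*K(-30, 6) = 16*((7 + 6)/(46 - 30)) = 16*(13/16) = 13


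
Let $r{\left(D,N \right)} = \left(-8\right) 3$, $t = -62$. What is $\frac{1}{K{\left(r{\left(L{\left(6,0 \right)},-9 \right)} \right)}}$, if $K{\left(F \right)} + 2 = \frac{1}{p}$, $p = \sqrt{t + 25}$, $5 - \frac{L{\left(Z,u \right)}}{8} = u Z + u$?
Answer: $- \frac{74}{149} + \frac{i \sqrt{37}}{149} \approx -0.49664 + 0.040824 i$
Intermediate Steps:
$L{\left(Z,u \right)} = 40 - 8 u - 8 Z u$ ($L{\left(Z,u \right)} = 40 - 8 \left(u Z + u\right) = 40 - 8 \left(Z u + u\right) = 40 - 8 \left(u + Z u\right) = 40 - \left(8 u + 8 Z u\right) = 40 - 8 u - 8 Z u$)
$r{\left(D,N \right)} = -24$
$p = i \sqrt{37}$ ($p = \sqrt{-62 + 25} = \sqrt{-37} = i \sqrt{37} \approx 6.0828 i$)
$K{\left(F \right)} = -2 - \frac{i \sqrt{37}}{37}$ ($K{\left(F \right)} = -2 + \frac{1}{i \sqrt{37}} = -2 - \frac{i \sqrt{37}}{37}$)
$\frac{1}{K{\left(r{\left(L{\left(6,0 \right)},-9 \right)} \right)}} = \frac{1}{-2 - \frac{i \sqrt{37}}{37}}$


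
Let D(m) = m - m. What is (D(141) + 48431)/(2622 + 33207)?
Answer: 48431/35829 ≈ 1.3517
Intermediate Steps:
D(m) = 0
(D(141) + 48431)/(2622 + 33207) = (0 + 48431)/(2622 + 33207) = 48431/35829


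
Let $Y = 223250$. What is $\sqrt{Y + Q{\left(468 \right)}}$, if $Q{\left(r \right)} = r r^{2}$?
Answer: $\sqrt{102726482} \approx 10135.0$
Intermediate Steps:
$Q{\left(r \right)} = r^{3}$
$\sqrt{Y + Q{\left(468 \right)}} = \sqrt{223250 + 468^{3}} = \sqrt{223250 + 102503232} = \sqrt{102726482}$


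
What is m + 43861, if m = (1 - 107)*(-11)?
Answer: 45027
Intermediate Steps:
m = 1166 (m = -106*(-11) = 1166)
m + 43861 = 1166 + 43861 = 45027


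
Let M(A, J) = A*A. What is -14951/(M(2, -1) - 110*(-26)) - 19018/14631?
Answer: -273215633/41903184 ≈ -6.5202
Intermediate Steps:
M(A, J) = A**2
-14951/(M(2, -1) - 110*(-26)) - 19018/14631 = -14951/(2**2 - 110*(-26)) - 19018/14631 = -14951/(4 + 2860) - 19018*1/14631 = -14951/2864 - 19018/14631 = -273215633/41903184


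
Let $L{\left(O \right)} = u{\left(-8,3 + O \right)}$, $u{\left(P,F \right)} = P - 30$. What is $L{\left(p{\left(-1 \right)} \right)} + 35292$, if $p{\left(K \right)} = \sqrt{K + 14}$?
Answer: $35254$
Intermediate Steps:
$p{\left(K \right)} = \sqrt{14 + K}$
$u{\left(P,F \right)} = -30 + P$ ($u{\left(P,F \right)} = P - 30 = -30 + P$)
$L{\left(O \right)} = -38$ ($L{\left(O \right)} = -30 - 8 = -38$)
$L{\left(p{\left(-1 \right)} \right)} + 35292 = -38 + 35292 = 35254$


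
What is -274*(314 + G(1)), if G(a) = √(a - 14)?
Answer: -86036 - 274*I*√13 ≈ -86036.0 - 987.92*I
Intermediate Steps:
G(a) = √(-14 + a)
-274*(314 + G(1)) = -274*(314 + √(-14 + 1)) = -274*(314 + √(-13)) = -274*(314 + I*√13) = -86036 - 274*I*√13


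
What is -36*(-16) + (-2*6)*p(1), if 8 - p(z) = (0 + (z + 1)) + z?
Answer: 516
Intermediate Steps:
p(z) = 7 - 2*z (p(z) = 8 - ((0 + (z + 1)) + z) = 8 - ((0 + (1 + z)) + z) = 8 - ((1 + z) + z) = 8 - (1 + 2*z) = 8 + (-1 - 2*z) = 7 - 2*z)
-36*(-16) + (-2*6)*p(1) = -36*(-16) + (-2*6)*(7 - 2*1) = 576 - 12*(7 - 2) = 576 - 12*5 = 576 - 60 = 516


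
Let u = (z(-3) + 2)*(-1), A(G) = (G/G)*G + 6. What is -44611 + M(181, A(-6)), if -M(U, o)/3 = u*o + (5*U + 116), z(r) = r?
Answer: -47674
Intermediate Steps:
A(G) = 6 + G (A(G) = 1*G + 6 = G + 6 = 6 + G)
u = 1 (u = (-3 + 2)*(-1) = -1*(-1) = 1)
M(U, o) = -348 - 15*U - 3*o (M(U, o) = -3*(1*o + (5*U + 116)) = -3*(o + (116 + 5*U)) = -3*(116 + o + 5*U) = -348 - 15*U - 3*o)
-44611 + M(181, A(-6)) = -44611 + (-348 - 15*181 - 3*(6 - 6)) = -44611 + (-348 - 2715 - 3*0) = -44611 + (-348 - 2715 + 0) = -44611 - 3063 = -47674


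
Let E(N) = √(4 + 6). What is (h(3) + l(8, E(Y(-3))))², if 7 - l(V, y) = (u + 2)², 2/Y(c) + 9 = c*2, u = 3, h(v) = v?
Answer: 225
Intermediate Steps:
Y(c) = 2/(-9 + 2*c) (Y(c) = 2/(-9 + c*2) = 2/(-9 + 2*c))
E(N) = √10
l(V, y) = -18 (l(V, y) = 7 - (3 + 2)² = 7 - 1*5² = 7 - 1*25 = 7 - 25 = -18)
(h(3) + l(8, E(Y(-3))))² = (3 - 18)² = (-15)² = 225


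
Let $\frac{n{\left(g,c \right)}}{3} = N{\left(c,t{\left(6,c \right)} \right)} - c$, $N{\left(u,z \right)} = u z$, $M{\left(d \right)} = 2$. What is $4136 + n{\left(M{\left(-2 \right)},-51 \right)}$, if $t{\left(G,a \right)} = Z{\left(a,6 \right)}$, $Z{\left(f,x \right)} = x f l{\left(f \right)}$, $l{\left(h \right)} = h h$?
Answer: $121777907$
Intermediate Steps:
$l{\left(h \right)} = h^{2}$
$Z{\left(f,x \right)} = x f^{3}$ ($Z{\left(f,x \right)} = x f f^{2} = f x f^{2} = x f^{3}$)
$t{\left(G,a \right)} = 6 a^{3}$
$n{\left(g,c \right)} = - 3 c + 18 c^{4}$ ($n{\left(g,c \right)} = 3 \left(c 6 c^{3} - c\right) = 3 \left(6 c^{4} - c\right) = 3 \left(- c + 6 c^{4}\right) = - 3 c + 18 c^{4}$)
$4136 + n{\left(M{\left(-2 \right)},-51 \right)} = 4136 - \left(-153 - 18 \left(-51\right)^{4}\right) = 4136 + \left(153 + 18 \cdot 6765201\right) = 4136 + \left(153 + 121773618\right) = 4136 + 121773771 = 121777907$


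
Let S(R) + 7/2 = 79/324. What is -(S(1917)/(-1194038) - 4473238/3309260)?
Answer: 432637635741239/320061957542280 ≈ 1.3517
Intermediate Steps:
S(R) = -1055/324 (S(R) = -7/2 + 79/324 = -1055/324)
-(S(1917)/(-1194038) - 4473238/3309260) = -(-1055/324/(-1194038) - 4473238/3309260) = -(-1055/324*(-1/1194038) - 4473238*1/3309260) = -(1055/386868312 - 2236619/1654630) = -1*(-432637635741239/320061957542280) = 432637635741239/320061957542280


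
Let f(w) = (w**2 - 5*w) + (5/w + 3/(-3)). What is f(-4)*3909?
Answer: 527715/4 ≈ 1.3193e+5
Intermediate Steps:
f(w) = -1 + w**2 - 5*w + 5/w (f(w) = (w**2 - 5*w) + (5/w + 3*(-1/3)) = (w**2 - 5*w) + (5/w - 1) = (w**2 - 5*w) + (-1 + 5/w) = -1 + w**2 - 5*w + 5/w)
f(-4)*3909 = (-1 + (-4)**2 - 5*(-4) + 5/(-4))*3909 = (-1 + 16 + 20 + 5*(-1/4))*3909 = (-1 + 16 + 20 - 5/4)*3909 = (135/4)*3909 = 527715/4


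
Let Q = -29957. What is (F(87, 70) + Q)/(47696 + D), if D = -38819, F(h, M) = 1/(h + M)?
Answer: -427568/126699 ≈ -3.3747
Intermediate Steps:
F(h, M) = 1/(M + h)
(F(87, 70) + Q)/(47696 + D) = (1/(70 + 87) - 29957)/(47696 - 38819) = (1/157 - 29957)/8877 = (1/157 - 29957)*(1/8877) = -4703248/157*1/8877 = -427568/126699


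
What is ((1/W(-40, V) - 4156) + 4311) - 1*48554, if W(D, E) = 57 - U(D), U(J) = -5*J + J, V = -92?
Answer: -4985098/103 ≈ -48399.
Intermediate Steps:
U(J) = -4*J
W(D, E) = 57 + 4*D (W(D, E) = 57 - (-4)*D = 57 + 4*D)
((1/W(-40, V) - 4156) + 4311) - 1*48554 = ((1/(57 + 4*(-40)) - 4156) + 4311) - 1*48554 = ((1/(57 - 160) - 4156) + 4311) - 48554 = ((1/(-103) - 4156) + 4311) - 48554 = ((-1/103 - 4156) + 4311) - 48554 = (-428069/103 + 4311) - 48554 = 15964/103 - 48554 = -4985098/103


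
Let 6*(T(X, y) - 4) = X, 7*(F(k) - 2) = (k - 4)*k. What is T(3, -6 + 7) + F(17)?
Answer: 533/14 ≈ 38.071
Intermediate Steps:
F(k) = 2 + k*(-4 + k)/7 (F(k) = 2 + ((k - 4)*k)/7 = 2 + ((-4 + k)*k)/7 = 2 + (k*(-4 + k))/7 = 2 + k*(-4 + k)/7)
T(X, y) = 4 + X/6
T(3, -6 + 7) + F(17) = (4 + (⅙)*3) + (2 - 4/7*17 + (⅐)*17²) = (4 + ½) + (2 - 68/7 + (⅐)*289) = 9/2 + (2 - 68/7 + 289/7) = 9/2 + 235/7 = 533/14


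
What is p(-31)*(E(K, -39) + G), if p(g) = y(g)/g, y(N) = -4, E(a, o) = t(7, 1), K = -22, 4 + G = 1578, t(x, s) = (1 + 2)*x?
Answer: 6380/31 ≈ 205.81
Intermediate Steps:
t(x, s) = 3*x
G = 1574 (G = -4 + 1578 = 1574)
E(a, o) = 21 (E(a, o) = 3*7 = 21)
p(g) = -4/g
p(-31)*(E(K, -39) + G) = (-4/(-31))*(21 + 1574) = -4*(-1/31)*1595 = (4/31)*1595 = 6380/31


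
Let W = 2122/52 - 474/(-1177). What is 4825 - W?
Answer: 146393529/30602 ≈ 4783.8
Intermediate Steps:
W = 1261121/30602 (W = 2122*(1/52) - 474*(-1/1177) = 1061/26 + 474/1177 = 1261121/30602 ≈ 41.210)
4825 - W = 4825 - 1*1261121/30602 = 4825 - 1261121/30602 = 146393529/30602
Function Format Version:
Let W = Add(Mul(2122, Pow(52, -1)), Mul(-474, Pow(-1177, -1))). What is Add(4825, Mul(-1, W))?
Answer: Rational(146393529, 30602) ≈ 4783.8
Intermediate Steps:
W = Rational(1261121, 30602) (W = Add(Mul(2122, Rational(1, 52)), Mul(-474, Rational(-1, 1177))) = Add(Rational(1061, 26), Rational(474, 1177)) = Rational(1261121, 30602) ≈ 41.210)
Add(4825, Mul(-1, W)) = Add(4825, Mul(-1, Rational(1261121, 30602))) = Add(4825, Rational(-1261121, 30602)) = Rational(146393529, 30602)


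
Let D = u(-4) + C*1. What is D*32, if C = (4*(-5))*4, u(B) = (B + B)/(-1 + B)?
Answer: -12544/5 ≈ -2508.8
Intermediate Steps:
u(B) = 2*B/(-1 + B) (u(B) = (2*B)/(-1 + B) = 2*B/(-1 + B))
C = -80 (C = -20*4 = -80)
D = -392/5 (D = 2*(-4)/(-1 - 4) - 80*1 = 2*(-4)/(-5) - 80 = 2*(-4)*(-⅕) - 80 = 8/5 - 80 = -392/5 ≈ -78.400)
D*32 = -392/5*32 = -12544/5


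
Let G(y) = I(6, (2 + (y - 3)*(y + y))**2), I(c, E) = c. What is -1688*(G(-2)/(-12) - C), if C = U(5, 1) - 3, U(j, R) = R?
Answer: -2532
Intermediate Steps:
G(y) = 6
C = -2 (C = 1 - 3 = -2)
-1688*(G(-2)/(-12) - C) = -1688*(6/(-12) - 1*(-2)) = -1688*(6*(-1/12) + 2) = -1688*(-1/2 + 2) = -1688*3/2 = -2532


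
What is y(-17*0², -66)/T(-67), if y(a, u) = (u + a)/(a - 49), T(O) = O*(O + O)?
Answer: 33/219961 ≈ 0.00015003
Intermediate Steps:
T(O) = 2*O² (T(O) = O*(2*O) = 2*O²)
y(a, u) = (a + u)/(-49 + a)
y(-17*0², -66)/T(-67) = ((-17*0² - 66)/(-49 - 17*0²))/((2*(-67)²)) = ((-17*0 - 66)/(-49 - 17*0))/((2*4489)) = ((0 - 66)/(-49 + 0))/8978 = (-66/(-49))*(1/8978) = -1/49*(-66)*(1/8978) = (66/49)*(1/8978) = 33/219961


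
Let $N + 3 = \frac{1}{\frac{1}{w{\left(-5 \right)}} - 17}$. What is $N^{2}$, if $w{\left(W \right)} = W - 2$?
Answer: $\frac{134689}{14400} \approx 9.3534$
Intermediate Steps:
$w{\left(W \right)} = -2 + W$
$N = - \frac{367}{120}$ ($N = -3 + \frac{1}{\frac{1}{-2 - 5} - 17} = -3 + \frac{1}{\frac{1}{-7} - 17} = -3 + \frac{1}{- \frac{1}{7} - 17} = -3 + \frac{1}{- \frac{120}{7}} = -3 - \frac{7}{120} = - \frac{367}{120} \approx -3.0583$)
$N^{2} = \left(- \frac{367}{120}\right)^{2} = \frac{134689}{14400}$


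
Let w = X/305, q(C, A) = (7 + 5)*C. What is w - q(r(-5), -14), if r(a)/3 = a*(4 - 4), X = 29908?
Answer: 29908/305 ≈ 98.059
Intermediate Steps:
r(a) = 0 (r(a) = 3*(a*(4 - 4)) = 3*(a*0) = 3*0 = 0)
q(C, A) = 12*C
w = 29908/305 ≈ 98.059
w - q(r(-5), -14) = 29908/305 - 12*0 = 29908/305 - 1*0 = 29908/305 + 0 = 29908/305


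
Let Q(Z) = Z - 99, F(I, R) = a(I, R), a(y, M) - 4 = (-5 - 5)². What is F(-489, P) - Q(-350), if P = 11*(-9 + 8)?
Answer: 553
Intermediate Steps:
P = -11 (P = 11*(-1) = -11)
a(y, M) = 104 (a(y, M) = 4 + (-5 - 5)² = 4 + (-10)² = 4 + 100 = 104)
F(I, R) = 104
Q(Z) = -99 + Z
F(-489, P) - Q(-350) = 104 - (-99 - 350) = 104 - 1*(-449) = 104 + 449 = 553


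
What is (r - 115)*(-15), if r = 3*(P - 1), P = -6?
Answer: 2040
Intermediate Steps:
r = -21 (r = 3*(-6 - 1) = 3*(-7) = -21)
(r - 115)*(-15) = (-21 - 115)*(-15) = -136*(-15) = 2040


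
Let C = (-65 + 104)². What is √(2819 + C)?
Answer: 2*√1085 ≈ 65.879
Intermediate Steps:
C = 1521 (C = 39² = 1521)
√(2819 + C) = √(2819 + 1521) = √4340 = 2*√1085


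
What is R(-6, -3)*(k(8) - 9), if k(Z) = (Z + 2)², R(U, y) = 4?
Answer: 364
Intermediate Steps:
k(Z) = (2 + Z)²
R(-6, -3)*(k(8) - 9) = 4*((2 + 8)² - 9) = 4*(10² - 9) = 4*(100 - 9) = 4*91 = 364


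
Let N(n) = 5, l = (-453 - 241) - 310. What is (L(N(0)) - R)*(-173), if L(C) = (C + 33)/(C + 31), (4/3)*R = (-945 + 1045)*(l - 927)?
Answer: -450988337/18 ≈ -2.5055e+7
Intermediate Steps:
l = -1004 (l = -694 - 310 = -1004)
R = -144825 (R = 3*((-945 + 1045)*(-1004 - 927))/4 = 3*(100*(-1931))/4 = (3/4)*(-193100) = -144825)
L(C) = (33 + C)/(31 + C)
(L(N(0)) - R)*(-173) = ((33 + 5)/(31 + 5) - 1*(-144825))*(-173) = (38/36 + 144825)*(-173) = ((1/36)*38 + 144825)*(-173) = (19/18 + 144825)*(-173) = (2606869/18)*(-173) = -450988337/18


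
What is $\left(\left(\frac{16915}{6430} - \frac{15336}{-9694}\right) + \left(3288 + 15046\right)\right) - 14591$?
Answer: $\frac{23357283255}{6233242} \approx 3747.2$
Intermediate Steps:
$\left(\left(\frac{16915}{6430} - \frac{15336}{-9694}\right) + \left(3288 + 15046\right)\right) - 14591 = \left(\left(16915 \cdot \frac{1}{6430} - - \frac{7668}{4847}\right) + 18334\right) - 14591 = \left(\left(\frac{3383}{1286} + \frac{7668}{4847}\right) + 18334\right) - 14591 = \left(\frac{26258449}{6233242} + 18334\right) - 14591 = \frac{114306517277}{6233242} - 14591 = \frac{23357283255}{6233242}$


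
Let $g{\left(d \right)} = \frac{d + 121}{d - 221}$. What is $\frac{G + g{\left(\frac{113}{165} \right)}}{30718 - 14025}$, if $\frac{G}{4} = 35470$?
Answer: $\frac{2578800841}{303411968} \approx 8.4993$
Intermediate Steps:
$G = 141880$ ($G = 4 \cdot 35470 = 141880$)
$g{\left(d \right)} = \frac{121 + d}{-221 + d}$
$\frac{G + g{\left(\frac{113}{165} \right)}}{30718 - 14025} = \frac{141880 + \frac{121 + \frac{113}{165}}{-221 + \frac{113}{165}}}{30718 - 14025} = \frac{141880 + \frac{121 + 113 \cdot \frac{1}{165}}{-221 + 113 \cdot \frac{1}{165}}}{16693} = \left(141880 + \frac{121 + \frac{113}{165}}{-221 + \frac{113}{165}}\right) \frac{1}{16693} = \left(141880 + \frac{1}{- \frac{36352}{165}} \cdot \frac{20078}{165}\right) \frac{1}{16693} = \left(141880 - \frac{10039}{18176}\right) \frac{1}{16693} = \frac{2578800841}{18176} \cdot \frac{1}{16693} = \frac{2578800841}{303411968}$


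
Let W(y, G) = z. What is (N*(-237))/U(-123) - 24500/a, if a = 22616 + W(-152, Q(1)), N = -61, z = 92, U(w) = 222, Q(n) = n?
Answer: 3843459/60014 ≈ 64.043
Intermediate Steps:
W(y, G) = 92
a = 22708 (a = 22616 + 92 = 22708)
(N*(-237))/U(-123) - 24500/a = -61*(-237)/222 - 24500/22708 = 14457*(1/222) - 24500*1/22708 = 4819/74 - 875/811 = 3843459/60014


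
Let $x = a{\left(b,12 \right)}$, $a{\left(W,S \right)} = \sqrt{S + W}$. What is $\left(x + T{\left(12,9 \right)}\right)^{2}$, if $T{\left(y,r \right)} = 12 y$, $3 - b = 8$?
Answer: $\left(144 + \sqrt{7}\right)^{2} \approx 21505.0$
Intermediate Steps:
$b = -5$ ($b = 3 - 8 = -5$)
$x = \sqrt{7}$ ($x = \sqrt{12 - 5} = \sqrt{7} \approx 2.6458$)
$\left(x + T{\left(12,9 \right)}\right)^{2} = \left(\sqrt{7} + 12 \cdot 12\right)^{2} = \left(\sqrt{7} + 144\right)^{2} = \left(144 + \sqrt{7}\right)^{2}$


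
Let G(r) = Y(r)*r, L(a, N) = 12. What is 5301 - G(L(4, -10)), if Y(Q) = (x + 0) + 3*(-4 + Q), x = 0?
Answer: 5013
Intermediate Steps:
Y(Q) = -12 + 3*Q (Y(Q) = (0 + 0) + 3*(-4 + Q) = 0 + (-12 + 3*Q) = -12 + 3*Q)
G(r) = r*(-12 + 3*r) (G(r) = (-12 + 3*r)*r = r*(-12 + 3*r))
5301 - G(L(4, -10)) = 5301 - 3*12*(-4 + 12) = 5301 - 3*12*8 = 5301 - 1*288 = 5301 - 288 = 5013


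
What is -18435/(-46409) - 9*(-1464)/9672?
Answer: 32907846/18702827 ≈ 1.7595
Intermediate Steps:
-18435/(-46409) - 9*(-1464)/9672 = -18435*(-1/46409) + 13176*(1/9672) = 18435/46409 + 549/403 = 32907846/18702827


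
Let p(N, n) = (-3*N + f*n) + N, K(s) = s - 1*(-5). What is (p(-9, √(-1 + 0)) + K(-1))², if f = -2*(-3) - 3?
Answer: 475 + 132*I ≈ 475.0 + 132.0*I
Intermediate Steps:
K(s) = 5 + s (K(s) = s + 5 = 5 + s)
f = 3 (f = 6 - 3 = 3)
p(N, n) = -2*N + 3*n (p(N, n) = (-3*N + 3*n) + N = -2*N + 3*n)
(p(-9, √(-1 + 0)) + K(-1))² = ((-2*(-9) + 3*√(-1 + 0)) + (5 - 1))² = ((18 + 3*√(-1)) + 4)² = ((18 + 3*I) + 4)² = (22 + 3*I)²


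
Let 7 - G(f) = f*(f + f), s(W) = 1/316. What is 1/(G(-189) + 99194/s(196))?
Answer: 1/31273869 ≈ 3.1976e-8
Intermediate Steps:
s(W) = 1/316
G(f) = 7 - 2*f² (G(f) = 7 - f*(f + f) = 7 - f*2*f = 7 - 2*f²)
1/(G(-189) + 99194/s(196)) = 1/((7 - 2*(-189)²) + 99194/(1/316)) = 1/((7 - 2*35721) + 99194*316) = 1/((7 - 71442) + 31345304) = 1/(-71435 + 31345304) = 1/31273869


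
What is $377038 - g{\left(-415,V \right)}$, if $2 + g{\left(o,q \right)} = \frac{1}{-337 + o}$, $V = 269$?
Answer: $\frac{283534081}{752} \approx 3.7704 \cdot 10^{5}$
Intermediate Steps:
$g{\left(o,q \right)} = -2 + \frac{1}{-337 + o}$
$377038 - g{\left(-415,V \right)} = 377038 - \frac{675 - -830}{-337 - 415} = 377038 - \frac{675 + 830}{-752} = 377038 - \left(- \frac{1}{752}\right) 1505 = 377038 - - \frac{1505}{752} = 377038 + \frac{1505}{752} = \frac{283534081}{752}$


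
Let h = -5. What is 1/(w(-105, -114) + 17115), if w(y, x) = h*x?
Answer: 1/17685 ≈ 5.6545e-5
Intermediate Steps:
w(y, x) = -5*x
1/(w(-105, -114) + 17115) = 1/(-5*(-114) + 17115) = 1/(570 + 17115) = 1/17685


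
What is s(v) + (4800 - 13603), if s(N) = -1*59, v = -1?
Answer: -8862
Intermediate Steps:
s(N) = -59
s(v) + (4800 - 13603) = -59 + (4800 - 13603) = -59 - 8803 = -8862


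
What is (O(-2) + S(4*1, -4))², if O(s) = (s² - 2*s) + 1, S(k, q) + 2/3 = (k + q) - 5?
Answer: 100/9 ≈ 11.111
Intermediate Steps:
S(k, q) = -17/3 + k + q (S(k, q) = -⅔ + ((k + q) - 5) = -⅔ + (-5 + k + q) = -17/3 + k + q)
O(s) = 1 + s² - 2*s
(O(-2) + S(4*1, -4))² = ((1 + (-2)² - 2*(-2)) + (-17/3 + 4*1 - 4))² = ((1 + 4 + 4) + (-17/3 + 4 - 4))² = (9 - 17/3)² = (10/3)² = 100/9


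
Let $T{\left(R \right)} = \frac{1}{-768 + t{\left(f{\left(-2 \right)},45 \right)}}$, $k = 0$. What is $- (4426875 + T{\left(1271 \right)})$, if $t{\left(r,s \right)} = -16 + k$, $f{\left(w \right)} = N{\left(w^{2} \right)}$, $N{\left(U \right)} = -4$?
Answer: $- \frac{3470669999}{784} \approx -4.4269 \cdot 10^{6}$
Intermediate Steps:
$f{\left(w \right)} = -4$
$t{\left(r,s \right)} = -16$ ($t{\left(r,s \right)} = -16 + 0 = -16$)
$T{\left(R \right)} = - \frac{1}{784}$ ($T{\left(R \right)} = \frac{1}{-768 - 16} = \frac{1}{-784} = - \frac{1}{784}$)
$- (4426875 + T{\left(1271 \right)}) = - (4426875 - \frac{1}{784}) = \left(-1\right) \frac{3470669999}{784} = - \frac{3470669999}{784}$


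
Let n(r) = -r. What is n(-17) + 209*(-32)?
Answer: -6671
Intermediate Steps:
n(-17) + 209*(-32) = -1*(-17) + 209*(-32) = 17 - 6688 = -6671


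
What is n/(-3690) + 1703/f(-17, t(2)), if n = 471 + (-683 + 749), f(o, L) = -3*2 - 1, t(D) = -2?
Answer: -2095943/8610 ≈ -243.43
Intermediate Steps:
f(o, L) = -7 (f(o, L) = -6 - 1 = -7)
n = 537 (n = 471 + 66 = 537)
n/(-3690) + 1703/f(-17, t(2)) = 537/(-3690) + 1703/(-7) = 537*(-1/3690) + 1703*(-1/7) = -179/1230 - 1703/7 = -2095943/8610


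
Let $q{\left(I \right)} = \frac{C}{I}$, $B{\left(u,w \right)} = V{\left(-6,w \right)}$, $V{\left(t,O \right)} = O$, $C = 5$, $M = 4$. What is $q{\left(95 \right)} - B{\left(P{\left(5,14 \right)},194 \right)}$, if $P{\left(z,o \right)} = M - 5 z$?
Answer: $- \frac{3685}{19} \approx -193.95$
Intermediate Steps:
$P{\left(z,o \right)} = 4 - 5 z$
$B{\left(u,w \right)} = w$
$q{\left(I \right)} = \frac{5}{I}$
$q{\left(95 \right)} - B{\left(P{\left(5,14 \right)},194 \right)} = \frac{5}{95} - 194 = 5 \cdot \frac{1}{95} - 194 = \frac{1}{19} - 194 = - \frac{3685}{19}$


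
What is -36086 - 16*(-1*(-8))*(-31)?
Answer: -32118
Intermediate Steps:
-36086 - 16*(-1*(-8))*(-31) = -36086 - 16*8*(-31) = -36086 - 128*(-31) = -36086 - 1*(-3968) = -36086 + 3968 = -32118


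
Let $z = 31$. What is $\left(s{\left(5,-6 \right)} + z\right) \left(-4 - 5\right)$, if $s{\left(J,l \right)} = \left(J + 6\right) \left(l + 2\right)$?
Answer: $117$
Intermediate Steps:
$s{\left(J,l \right)} = \left(2 + l\right) \left(6 + J\right)$ ($s{\left(J,l \right)} = \left(6 + J\right) \left(2 + l\right) = \left(2 + l\right) \left(6 + J\right)$)
$\left(s{\left(5,-6 \right)} + z\right) \left(-4 - 5\right) = \left(\left(12 + 2 \cdot 5 + 6 \left(-6\right) + 5 \left(-6\right)\right) + 31\right) \left(-4 - 5\right) = \left(\left(12 + 10 - 36 - 30\right) + 31\right) \left(-4 - 5\right) = \left(-44 + 31\right) \left(-9\right) = \left(-13\right) \left(-9\right) = 117$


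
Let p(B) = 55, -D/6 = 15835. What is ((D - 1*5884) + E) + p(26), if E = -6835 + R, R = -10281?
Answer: -117955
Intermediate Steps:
D = -95010 (D = -6*15835 = -95010)
E = -17116 (E = -6835 - 10281 = -17116)
((D - 1*5884) + E) + p(26) = ((-95010 - 1*5884) - 17116) + 55 = ((-95010 - 5884) - 17116) + 55 = (-100894 - 17116) + 55 = -118010 + 55 = -117955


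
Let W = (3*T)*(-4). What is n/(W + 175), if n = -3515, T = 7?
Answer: -3515/91 ≈ -38.626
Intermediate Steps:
W = -84 (W = (3*7)*(-4) = 21*(-4) = -84)
n/(W + 175) = -3515/(-84 + 175) = -3515/91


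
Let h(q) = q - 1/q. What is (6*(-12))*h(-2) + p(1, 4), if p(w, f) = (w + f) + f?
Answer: 117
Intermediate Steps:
p(w, f) = w + 2*f (p(w, f) = (f + w) + f = w + 2*f)
(6*(-12))*h(-2) + p(1, 4) = (6*(-12))*(-2 - 1/(-2)) + (1 + 2*4) = -72*(-2 - 1*(-½)) + (1 + 8) = -72*(-2 + ½) + 9 = -72*(-3/2) + 9 = 108 + 9 = 117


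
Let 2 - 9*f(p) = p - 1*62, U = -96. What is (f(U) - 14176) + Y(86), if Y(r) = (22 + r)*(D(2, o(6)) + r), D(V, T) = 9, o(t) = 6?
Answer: -35084/9 ≈ -3898.2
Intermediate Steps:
f(p) = 64/9 - p/9 (f(p) = 2/9 - (p - 1*62)/9 = 2/9 - (p - 62)/9 = 2/9 - (-62 + p)/9 = 2/9 + (62/9 - p/9) = 64/9 - p/9)
Y(r) = (9 + r)*(22 + r) (Y(r) = (22 + r)*(9 + r) = (9 + r)*(22 + r))
(f(U) - 14176) + Y(86) = ((64/9 - ⅑*(-96)) - 14176) + (198 + 86² + 31*86) = ((64/9 + 32/3) - 14176) + (198 + 7396 + 2666) = (160/9 - 14176) + 10260 = -127424/9 + 10260 = -35084/9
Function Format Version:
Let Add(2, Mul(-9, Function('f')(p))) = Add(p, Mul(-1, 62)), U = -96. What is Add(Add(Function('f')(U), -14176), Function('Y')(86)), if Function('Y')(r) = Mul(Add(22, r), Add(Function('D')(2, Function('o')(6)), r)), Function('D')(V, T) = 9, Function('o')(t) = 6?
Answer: Rational(-35084, 9) ≈ -3898.2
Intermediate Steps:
Function('f')(p) = Add(Rational(64, 9), Mul(Rational(-1, 9), p)) (Function('f')(p) = Add(Rational(2, 9), Mul(Rational(-1, 9), Add(p, Mul(-1, 62)))) = Add(Rational(2, 9), Mul(Rational(-1, 9), Add(p, -62))) = Add(Rational(2, 9), Mul(Rational(-1, 9), Add(-62, p))) = Add(Rational(2, 9), Add(Rational(62, 9), Mul(Rational(-1, 9), p))) = Add(Rational(64, 9), Mul(Rational(-1, 9), p)))
Function('Y')(r) = Mul(Add(9, r), Add(22, r)) (Function('Y')(r) = Mul(Add(22, r), Add(9, r)) = Mul(Add(9, r), Add(22, r)))
Add(Add(Function('f')(U), -14176), Function('Y')(86)) = Add(Add(Add(Rational(64, 9), Mul(Rational(-1, 9), -96)), -14176), Add(198, Pow(86, 2), Mul(31, 86))) = Add(Add(Add(Rational(64, 9), Rational(32, 3)), -14176), Add(198, 7396, 2666)) = Add(Add(Rational(160, 9), -14176), 10260) = Add(Rational(-127424, 9), 10260) = Rational(-35084, 9)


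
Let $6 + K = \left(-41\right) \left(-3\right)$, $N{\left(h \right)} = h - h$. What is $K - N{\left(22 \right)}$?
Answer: $117$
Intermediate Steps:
$N{\left(h \right)} = 0$
$K = 117$ ($K = -6 - -123 = -6 + 123 = 117$)
$K - N{\left(22 \right)} = 117 - 0 = 117 + 0 = 117$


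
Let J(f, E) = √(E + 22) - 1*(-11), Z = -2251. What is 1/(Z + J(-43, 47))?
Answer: -2240/5017531 - √69/5017531 ≈ -0.00044809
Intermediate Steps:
J(f, E) = 11 + √(22 + E) (J(f, E) = √(22 + E) + 11 = 11 + √(22 + E))
1/(Z + J(-43, 47)) = 1/(-2251 + (11 + √(22 + 47))) = 1/(-2251 + (11 + √69)) = 1/(-2240 + √69)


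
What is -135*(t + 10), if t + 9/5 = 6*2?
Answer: -2727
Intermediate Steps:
t = 51/5 (t = -9/5 + 6*2 = -9/5 + 12 = 51/5 ≈ 10.200)
-135*(t + 10) = -135*(51/5 + 10) = -135*101/5 = -2727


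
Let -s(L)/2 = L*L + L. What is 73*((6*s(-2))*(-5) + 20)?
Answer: 10220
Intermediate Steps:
s(L) = -2*L - 2*L² (s(L) = -2*(L*L + L) = -2*(L² + L) = -2*(L + L²) = -2*L - 2*L²)
73*((6*s(-2))*(-5) + 20) = 73*((6*(-2*(-2)*(1 - 2)))*(-5) + 20) = 73*((6*(-2*(-2)*(-1)))*(-5) + 20) = 73*((6*(-4))*(-5) + 20) = 73*(-24*(-5) + 20) = 73*(120 + 20) = 73*140 = 10220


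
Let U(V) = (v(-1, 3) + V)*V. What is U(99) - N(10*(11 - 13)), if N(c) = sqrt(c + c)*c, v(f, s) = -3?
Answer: 9504 + 40*I*sqrt(10) ≈ 9504.0 + 126.49*I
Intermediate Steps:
U(V) = V*(-3 + V) (U(V) = (-3 + V)*V = V*(-3 + V))
N(c) = sqrt(2)*c**(3/2) (N(c) = sqrt(2*c)*c = (sqrt(2)*sqrt(c))*c = sqrt(2)*c**(3/2))
U(99) - N(10*(11 - 13)) = 99*(-3 + 99) - sqrt(2)*(10*(11 - 13))**(3/2) = 99*96 - sqrt(2)*(10*(-2))**(3/2) = 9504 - sqrt(2)*(-20)**(3/2) = 9504 - sqrt(2)*(-40*I*sqrt(5)) = 9504 - (-40)*I*sqrt(10) = 9504 + 40*I*sqrt(10)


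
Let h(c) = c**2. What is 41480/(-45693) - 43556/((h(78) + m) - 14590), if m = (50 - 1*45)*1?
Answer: 1637582828/388436193 ≈ 4.2158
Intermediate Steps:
m = 5 (m = (50 - 45)*1 = 5*1 = 5)
41480/(-45693) - 43556/((h(78) + m) - 14590) = 41480/(-45693) - 43556/((78**2 + 5) - 14590) = 41480*(-1/45693) - 43556/((6084 + 5) - 14590) = -41480/45693 - 43556/(6089 - 14590) = -41480/45693 - 43556/(-8501) = -41480/45693 - 43556*(-1/8501) = -41480/45693 + 43556/8501 = 1637582828/388436193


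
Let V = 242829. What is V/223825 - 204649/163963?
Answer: -5990591098/36699018475 ≈ -0.16324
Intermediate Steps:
V/223825 - 204649/163963 = 242829/223825 - 204649/163963 = -5990591098/36699018475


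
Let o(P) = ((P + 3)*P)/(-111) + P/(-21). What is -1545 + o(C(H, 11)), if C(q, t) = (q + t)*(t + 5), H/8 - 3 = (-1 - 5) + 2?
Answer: -406459/259 ≈ -1569.3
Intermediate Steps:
H = -8 (H = 24 + 8*((-1 - 5) + 2) = 24 + 8*(-6 + 2) = 24 + 8*(-4) = 24 - 32 = -8)
C(q, t) = (5 + t)*(q + t) (C(q, t) = (q + t)*(5 + t) = (5 + t)*(q + t))
o(P) = -P/21 - P*(3 + P)/111 (o(P) = ((3 + P)*P)*(-1/111) + P*(-1/21) = (P*(3 + P))*(-1/111) - P/21 = -P*(3 + P)/111 - P/21 = -P/21 - P*(3 + P)/111)
-1545 + o(C(H, 11)) = -1545 - (11**2 + 5*(-8) + 5*11 - 8*11)*(58 + 7*(11**2 + 5*(-8) + 5*11 - 8*11))/777 = -1545 - (121 - 40 + 55 - 88)*(58 + 7*(121 - 40 + 55 - 88))/777 = -1545 - 1/777*48*(58 + 7*48) = -1545 - 1/777*48*(58 + 336) = -1545 - 1/777*48*394 = -1545 - 6304/259 = -406459/259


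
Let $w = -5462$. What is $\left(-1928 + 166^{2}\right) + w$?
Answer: $20166$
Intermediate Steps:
$\left(-1928 + 166^{2}\right) + w = \left(-1928 + 166^{2}\right) - 5462 = \left(-1928 + 27556\right) - 5462 = 25628 - 5462 = 20166$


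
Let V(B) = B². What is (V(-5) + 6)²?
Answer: 961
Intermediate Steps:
(V(-5) + 6)² = ((-5)² + 6)² = (25 + 6)² = 31² = 961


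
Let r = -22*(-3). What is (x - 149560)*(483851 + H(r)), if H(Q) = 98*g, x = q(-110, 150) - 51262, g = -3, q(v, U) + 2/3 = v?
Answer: -291487192486/3 ≈ -9.7162e+10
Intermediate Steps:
q(v, U) = -2/3 + v
x = -154118/3 (x = (-2/3 - 110) - 51262 = -332/3 - 51262 = -154118/3 ≈ -51373.)
r = 66
H(Q) = -294 (H(Q) = 98*(-3) = -294)
(x - 149560)*(483851 + H(r)) = (-154118/3 - 149560)*(483851 - 294) = -602798/3*483557 = -291487192486/3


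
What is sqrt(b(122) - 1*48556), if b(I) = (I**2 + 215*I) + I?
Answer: 2*I*sqrt(1830) ≈ 85.557*I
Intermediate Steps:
b(I) = I**2 + 216*I
sqrt(b(122) - 1*48556) = sqrt(122*(216 + 122) - 1*48556) = sqrt(122*338 - 48556) = sqrt(41236 - 48556) = sqrt(-7320) = 2*I*sqrt(1830)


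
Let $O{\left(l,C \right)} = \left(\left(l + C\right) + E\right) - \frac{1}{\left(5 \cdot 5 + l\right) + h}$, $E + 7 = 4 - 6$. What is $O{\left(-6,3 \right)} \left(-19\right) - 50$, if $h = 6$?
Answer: $\frac{4469}{25} \approx 178.76$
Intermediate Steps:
$E = -9$ ($E = -7 + \left(4 - 6\right) = -7 - 2 = -9$)
$O{\left(l,C \right)} = -9 + C + l - \frac{1}{31 + l}$ ($O{\left(l,C \right)} = \left(\left(l + C\right) - 9\right) - \frac{1}{\left(5 \cdot 5 + l\right) + 6} = \left(\left(C + l\right) - 9\right) - \frac{1}{\left(25 + l\right) + 6} = \left(-9 + C + l\right) - \frac{1}{31 + l} = -9 + C + l - \frac{1}{31 + l}$)
$O{\left(-6,3 \right)} \left(-19\right) - 50 = \frac{-280 + \left(-6\right)^{2} + 22 \left(-6\right) + 31 \cdot 3 + 3 \left(-6\right)}{31 - 6} \left(-19\right) - 50 = \frac{-280 + 36 - 132 + 93 - 18}{25} \left(-19\right) - 50 = \frac{1}{25} \left(-301\right) \left(-19\right) - 50 = \left(- \frac{301}{25}\right) \left(-19\right) - 50 = \frac{5719}{25} - 50 = \frac{4469}{25}$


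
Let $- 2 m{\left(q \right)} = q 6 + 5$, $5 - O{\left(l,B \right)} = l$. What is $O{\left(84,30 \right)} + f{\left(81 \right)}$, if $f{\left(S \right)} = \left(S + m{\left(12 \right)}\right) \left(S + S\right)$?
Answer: $6806$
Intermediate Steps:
$O{\left(l,B \right)} = 5 - l$
$m{\left(q \right)} = - \frac{5}{2} - 3 q$ ($m{\left(q \right)} = - \frac{q 6 + 5}{2} = - \frac{6 q + 5}{2} = - \frac{5 + 6 q}{2} = - \frac{5}{2} - 3 q$)
$f{\left(S \right)} = 2 S \left(- \frac{77}{2} + S\right)$ ($f{\left(S \right)} = \left(S - \frac{77}{2}\right) \left(S + S\right) = \left(S - \frac{77}{2}\right) 2 S = \left(- \frac{77}{2} + S\right) 2 S = 2 S \left(- \frac{77}{2} + S\right)$)
$O{\left(84,30 \right)} + f{\left(81 \right)} = \left(5 - 84\right) + 81 \left(-77 + 2 \cdot 81\right) = \left(5 - 84\right) + 81 \left(-77 + 162\right) = -79 + 81 \cdot 85 = -79 + 6885 = 6806$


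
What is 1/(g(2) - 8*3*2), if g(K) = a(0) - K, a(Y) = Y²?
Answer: -1/50 ≈ -0.020000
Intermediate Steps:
g(K) = -K (g(K) = 0² - K = 0 - K = -K)
1/(g(2) - 8*3*2) = 1/(-1*2 - 8*3*2) = 1/(-2 - 24*2) = 1/(-2 - 1*48) = 1/(-2 - 48) = 1/(-50) = -1/50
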